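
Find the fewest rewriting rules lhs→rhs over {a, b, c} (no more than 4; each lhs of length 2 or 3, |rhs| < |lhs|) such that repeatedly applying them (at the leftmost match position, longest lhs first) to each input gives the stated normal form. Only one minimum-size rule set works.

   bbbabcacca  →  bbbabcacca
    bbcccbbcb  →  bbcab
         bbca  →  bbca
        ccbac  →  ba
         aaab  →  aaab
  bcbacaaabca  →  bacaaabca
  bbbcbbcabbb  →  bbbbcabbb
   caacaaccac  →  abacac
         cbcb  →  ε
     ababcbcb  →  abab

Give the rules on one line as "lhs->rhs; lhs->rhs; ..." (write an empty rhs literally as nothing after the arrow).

  | bbbabcacca
  | bbcccbbcb => bbcabcb => bbcab
  | bbca
  | ccbac => aac => ba

aac->ba; cb->; ccb->a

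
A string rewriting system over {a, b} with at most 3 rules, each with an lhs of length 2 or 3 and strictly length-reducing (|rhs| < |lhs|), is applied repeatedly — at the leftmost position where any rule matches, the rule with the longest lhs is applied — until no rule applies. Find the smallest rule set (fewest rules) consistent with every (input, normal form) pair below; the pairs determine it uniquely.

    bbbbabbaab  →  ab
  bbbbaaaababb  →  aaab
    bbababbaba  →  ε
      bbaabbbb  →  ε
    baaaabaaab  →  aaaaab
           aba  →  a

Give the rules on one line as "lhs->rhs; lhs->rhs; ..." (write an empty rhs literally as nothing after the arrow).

  | bbbbabbaab => bbabbaab => abbaab => baab => ab
  | bbbbaaaababb => bbaaaababb => aaaababb => aaaabb => aaab
  | bbababbaba => ababbaba => abbaba => baba => ba => ε
  | bbaabbbb => aabbbb => abbb => bb => ε

abb->b; ba->; bb->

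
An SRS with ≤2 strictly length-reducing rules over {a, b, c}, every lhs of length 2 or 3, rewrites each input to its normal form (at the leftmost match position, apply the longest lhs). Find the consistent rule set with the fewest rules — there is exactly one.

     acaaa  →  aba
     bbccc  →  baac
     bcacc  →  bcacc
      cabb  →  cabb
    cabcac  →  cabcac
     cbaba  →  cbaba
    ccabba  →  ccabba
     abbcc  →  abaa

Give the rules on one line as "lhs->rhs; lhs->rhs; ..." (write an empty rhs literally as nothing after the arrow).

bcc->aa; caa->b

  | acaaa => aba
  | bbccc => baac
  | bcacc
  | cabb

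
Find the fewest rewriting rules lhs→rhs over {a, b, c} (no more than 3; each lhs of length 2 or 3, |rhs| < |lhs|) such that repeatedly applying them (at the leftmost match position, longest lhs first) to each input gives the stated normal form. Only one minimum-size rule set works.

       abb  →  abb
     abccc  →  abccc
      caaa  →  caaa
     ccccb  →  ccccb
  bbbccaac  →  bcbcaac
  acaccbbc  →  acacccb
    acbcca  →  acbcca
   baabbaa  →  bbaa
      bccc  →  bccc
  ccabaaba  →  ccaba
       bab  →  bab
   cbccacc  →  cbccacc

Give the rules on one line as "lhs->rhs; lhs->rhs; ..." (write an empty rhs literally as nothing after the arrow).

aab->; bbc->cb

  | abb
  | abccc
  | caaa
  | ccccb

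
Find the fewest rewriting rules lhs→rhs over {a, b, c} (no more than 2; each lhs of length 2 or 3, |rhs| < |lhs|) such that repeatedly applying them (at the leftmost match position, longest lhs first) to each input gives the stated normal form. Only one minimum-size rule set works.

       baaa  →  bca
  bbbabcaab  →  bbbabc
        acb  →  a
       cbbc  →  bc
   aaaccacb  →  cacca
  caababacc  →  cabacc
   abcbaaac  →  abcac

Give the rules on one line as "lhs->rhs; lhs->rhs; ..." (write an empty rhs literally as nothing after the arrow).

  | baaa => bca
  | bbbabcaab => bbbabccb => bbbabc
  | acb => a
  | cbbc => bc

aa->c; cb->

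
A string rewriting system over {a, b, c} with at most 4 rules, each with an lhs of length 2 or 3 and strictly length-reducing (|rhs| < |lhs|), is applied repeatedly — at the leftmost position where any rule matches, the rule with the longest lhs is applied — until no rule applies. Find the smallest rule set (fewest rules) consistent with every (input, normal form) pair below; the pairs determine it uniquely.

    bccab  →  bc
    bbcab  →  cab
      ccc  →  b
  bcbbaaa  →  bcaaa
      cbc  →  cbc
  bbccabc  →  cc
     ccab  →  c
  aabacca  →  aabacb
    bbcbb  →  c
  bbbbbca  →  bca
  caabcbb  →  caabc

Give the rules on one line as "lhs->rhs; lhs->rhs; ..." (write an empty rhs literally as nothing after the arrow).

  | bccab => bcbb => bc
  | bbcab => cab
  | ccc => b
  | bcbbaaa => bcaaa

bb->; cca->cb; ccc->b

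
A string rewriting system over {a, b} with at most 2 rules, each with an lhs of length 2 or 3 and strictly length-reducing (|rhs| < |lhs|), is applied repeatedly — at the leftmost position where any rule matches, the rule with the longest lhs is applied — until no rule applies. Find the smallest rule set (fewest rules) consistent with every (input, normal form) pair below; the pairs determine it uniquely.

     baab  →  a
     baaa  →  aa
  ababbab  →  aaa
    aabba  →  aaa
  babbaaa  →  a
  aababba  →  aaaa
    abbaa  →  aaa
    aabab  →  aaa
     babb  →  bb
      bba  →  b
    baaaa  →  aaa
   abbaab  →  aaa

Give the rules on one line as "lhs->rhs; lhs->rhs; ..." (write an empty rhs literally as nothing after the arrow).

ab->a; ba->

  | baab => ab => a
  | baaa => aa
  | ababbab => aabbab => aabab => aaab => aaa
  | aabba => aaba => aaa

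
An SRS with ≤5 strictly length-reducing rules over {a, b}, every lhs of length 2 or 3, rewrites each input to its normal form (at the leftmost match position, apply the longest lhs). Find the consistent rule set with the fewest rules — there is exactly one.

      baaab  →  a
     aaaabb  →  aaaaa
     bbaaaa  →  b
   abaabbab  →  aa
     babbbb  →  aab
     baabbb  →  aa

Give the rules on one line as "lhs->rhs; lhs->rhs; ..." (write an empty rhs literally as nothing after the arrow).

aba->; ba->b; bb->a; bba->b

  | baaab => baab => bab => bb => a
  | aaaabb => aaaaa
  | bbaaaa => baaa => baa => ba => b
  | abaabbab => abbab => abb => aa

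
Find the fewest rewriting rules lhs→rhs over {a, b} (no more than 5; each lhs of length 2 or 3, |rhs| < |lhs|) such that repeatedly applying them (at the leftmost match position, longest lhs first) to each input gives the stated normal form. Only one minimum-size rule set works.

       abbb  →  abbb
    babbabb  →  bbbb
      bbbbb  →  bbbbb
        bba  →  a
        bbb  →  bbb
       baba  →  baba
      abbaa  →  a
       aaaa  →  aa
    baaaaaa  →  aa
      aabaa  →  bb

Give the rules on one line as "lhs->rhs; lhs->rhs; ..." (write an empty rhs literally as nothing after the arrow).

  | abbb
  | babbabb => baabb => bbbb
  | bbbbb
  | bba => a

aaa->a; aab->b; baa->bb; bba->a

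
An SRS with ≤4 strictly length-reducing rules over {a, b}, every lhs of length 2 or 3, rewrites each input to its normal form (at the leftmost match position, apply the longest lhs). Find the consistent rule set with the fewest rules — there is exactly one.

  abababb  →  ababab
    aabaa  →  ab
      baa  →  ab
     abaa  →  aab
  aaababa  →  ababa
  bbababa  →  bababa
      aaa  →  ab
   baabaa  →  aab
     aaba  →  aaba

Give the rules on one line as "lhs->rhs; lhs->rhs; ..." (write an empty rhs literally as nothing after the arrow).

aaa->ab; baa->ab; bb->b

  | abababb => ababab
  | aabaa => aaab => abb => ab
  | baa => ab
  | abaa => aab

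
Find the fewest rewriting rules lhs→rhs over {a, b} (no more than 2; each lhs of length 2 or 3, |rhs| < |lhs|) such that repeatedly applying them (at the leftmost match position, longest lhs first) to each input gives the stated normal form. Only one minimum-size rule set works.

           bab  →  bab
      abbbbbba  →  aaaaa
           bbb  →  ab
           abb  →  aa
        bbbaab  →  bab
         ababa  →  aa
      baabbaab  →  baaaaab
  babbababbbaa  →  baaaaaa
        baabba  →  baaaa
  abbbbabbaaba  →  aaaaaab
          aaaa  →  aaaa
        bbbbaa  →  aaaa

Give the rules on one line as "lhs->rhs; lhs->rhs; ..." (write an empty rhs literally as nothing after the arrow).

  | bab
  | abbbbbba => aabbbba => aaabba => aaaaa
  | bbb => ab
  | abb => aa

aba->b; bb->a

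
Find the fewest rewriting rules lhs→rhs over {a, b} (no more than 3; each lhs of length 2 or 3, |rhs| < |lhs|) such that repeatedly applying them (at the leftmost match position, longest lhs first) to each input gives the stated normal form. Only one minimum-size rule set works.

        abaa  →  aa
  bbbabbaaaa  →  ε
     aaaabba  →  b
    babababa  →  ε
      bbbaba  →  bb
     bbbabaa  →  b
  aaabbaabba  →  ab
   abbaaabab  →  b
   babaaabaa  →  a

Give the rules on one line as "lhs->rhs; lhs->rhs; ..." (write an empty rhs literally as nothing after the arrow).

  | abaa => aa
  | bbbabbaaaa => bbbbaaaa => bbbaaa => bbaa => ba => ε
  | aaaabba => aabba => bba => b
  | babababa => bababa => baba => ba => ε

aab->b; ba->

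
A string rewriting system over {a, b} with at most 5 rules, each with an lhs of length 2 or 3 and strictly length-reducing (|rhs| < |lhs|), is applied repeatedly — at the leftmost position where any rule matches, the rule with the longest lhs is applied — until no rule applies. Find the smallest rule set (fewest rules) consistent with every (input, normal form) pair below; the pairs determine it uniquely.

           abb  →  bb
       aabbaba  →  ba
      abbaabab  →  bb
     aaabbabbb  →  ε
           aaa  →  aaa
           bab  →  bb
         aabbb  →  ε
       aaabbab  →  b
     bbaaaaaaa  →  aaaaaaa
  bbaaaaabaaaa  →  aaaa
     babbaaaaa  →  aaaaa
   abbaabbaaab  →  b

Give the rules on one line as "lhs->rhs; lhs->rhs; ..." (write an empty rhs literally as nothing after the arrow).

  | abb => bb
  | aabbaba => abbaba => bbaba => aba => ba
  | abbaabab => bbaabab => aabab => abab => bab => bb
  | aaabbabbb => aabbabbb => abbabbb => bbabbb => abbb => bbb => ε

ab->b; baa->aa; bba->a; bbb->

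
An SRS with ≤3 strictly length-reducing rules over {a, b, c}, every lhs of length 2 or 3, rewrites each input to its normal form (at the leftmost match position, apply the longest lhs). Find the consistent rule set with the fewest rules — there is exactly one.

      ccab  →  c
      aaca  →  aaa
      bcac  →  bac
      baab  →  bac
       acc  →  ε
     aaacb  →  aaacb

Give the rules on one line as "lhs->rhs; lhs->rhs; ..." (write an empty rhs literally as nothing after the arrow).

ab->c; acc->; ca->a

  | ccab => cab => ab => c
  | aaca => aaa
  | bcac => bac
  | baab => bac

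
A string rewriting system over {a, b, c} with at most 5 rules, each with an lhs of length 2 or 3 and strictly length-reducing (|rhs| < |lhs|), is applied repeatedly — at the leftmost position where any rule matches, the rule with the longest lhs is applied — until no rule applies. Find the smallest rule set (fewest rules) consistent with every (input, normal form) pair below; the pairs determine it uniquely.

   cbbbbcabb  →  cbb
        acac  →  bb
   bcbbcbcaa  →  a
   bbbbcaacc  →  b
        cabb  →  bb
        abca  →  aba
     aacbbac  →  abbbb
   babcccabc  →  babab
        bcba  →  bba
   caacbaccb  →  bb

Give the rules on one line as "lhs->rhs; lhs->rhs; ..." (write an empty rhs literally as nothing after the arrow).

ac->b; bbc->c; bc->b; ca->

  | cbbbbcabb => cbbcabb => ccabb => cbb
  | acac => bac => bb
  | bcbbcbcaa => bbbcbcaa => bcbcaa => bbcaa => caa => a
  | bbbbcaacc => bbcaacc => caacc => acc => bc => b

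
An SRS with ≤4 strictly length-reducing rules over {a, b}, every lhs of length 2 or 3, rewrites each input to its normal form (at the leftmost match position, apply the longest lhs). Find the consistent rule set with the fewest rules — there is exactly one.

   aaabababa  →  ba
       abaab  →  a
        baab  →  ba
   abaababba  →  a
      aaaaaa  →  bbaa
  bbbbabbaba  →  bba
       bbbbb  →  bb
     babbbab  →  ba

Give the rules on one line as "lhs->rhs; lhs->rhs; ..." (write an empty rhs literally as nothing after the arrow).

  | aaabababa => babababa => bababa => baba => ba
  | abaab => aab => a
  | baab => ba
  | abaababba => aababba => aabba => aba => a

aaa->ba; ab->; bbb->ba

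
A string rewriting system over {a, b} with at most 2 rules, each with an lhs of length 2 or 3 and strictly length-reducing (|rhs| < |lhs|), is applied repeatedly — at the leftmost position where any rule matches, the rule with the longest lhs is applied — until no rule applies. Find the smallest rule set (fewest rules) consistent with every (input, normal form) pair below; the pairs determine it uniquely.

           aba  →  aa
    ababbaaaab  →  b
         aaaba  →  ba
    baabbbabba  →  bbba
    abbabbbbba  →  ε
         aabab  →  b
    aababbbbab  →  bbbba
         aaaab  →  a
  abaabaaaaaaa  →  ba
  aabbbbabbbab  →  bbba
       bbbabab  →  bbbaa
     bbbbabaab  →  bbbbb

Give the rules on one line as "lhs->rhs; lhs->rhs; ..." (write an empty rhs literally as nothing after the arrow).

  | aba => aa
  | ababbaaaab => aabbaaaab => aabaaaab => aaaaaab => aaab => b
  | aaaba => ba
  | baabbbabba => baabbabba => baababba => baaabba => bbba

aaa->; ab->a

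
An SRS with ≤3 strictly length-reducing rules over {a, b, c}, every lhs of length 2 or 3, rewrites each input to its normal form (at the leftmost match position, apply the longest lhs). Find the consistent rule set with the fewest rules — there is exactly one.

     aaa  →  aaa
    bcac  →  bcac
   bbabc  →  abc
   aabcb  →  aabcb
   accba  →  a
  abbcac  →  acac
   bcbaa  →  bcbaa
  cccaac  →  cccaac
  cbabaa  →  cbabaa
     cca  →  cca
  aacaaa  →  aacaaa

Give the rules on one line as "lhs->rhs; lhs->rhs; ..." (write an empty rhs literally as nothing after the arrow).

acc->b; bb->

  | aaa
  | bcac
  | bbabc => abc
  | aabcb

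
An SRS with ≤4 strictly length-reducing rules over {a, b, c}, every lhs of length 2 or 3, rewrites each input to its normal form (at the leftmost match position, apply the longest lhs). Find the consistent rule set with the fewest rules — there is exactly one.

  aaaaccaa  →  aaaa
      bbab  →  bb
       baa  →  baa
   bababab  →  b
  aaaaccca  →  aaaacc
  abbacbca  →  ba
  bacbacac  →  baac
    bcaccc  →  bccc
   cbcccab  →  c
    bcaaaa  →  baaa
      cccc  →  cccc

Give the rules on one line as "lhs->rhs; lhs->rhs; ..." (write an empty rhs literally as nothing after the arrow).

  | aaaaccaa => aaaaca => aaaa
  | bbab => bb
  | baa
  | bababab => babab => bab => b

ab->; ca->; cb->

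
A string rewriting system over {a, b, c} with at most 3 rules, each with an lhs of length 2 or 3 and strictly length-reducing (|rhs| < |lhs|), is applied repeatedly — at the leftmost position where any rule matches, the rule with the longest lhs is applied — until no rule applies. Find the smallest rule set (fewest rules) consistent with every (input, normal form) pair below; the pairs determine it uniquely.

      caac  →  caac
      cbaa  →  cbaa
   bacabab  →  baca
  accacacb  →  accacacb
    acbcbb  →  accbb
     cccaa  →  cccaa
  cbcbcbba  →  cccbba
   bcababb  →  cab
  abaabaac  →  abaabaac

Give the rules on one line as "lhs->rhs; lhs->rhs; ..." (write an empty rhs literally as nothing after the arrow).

  | caac
  | cbaa
  | bacabab => baca
  | accacacb

bab->; bc->c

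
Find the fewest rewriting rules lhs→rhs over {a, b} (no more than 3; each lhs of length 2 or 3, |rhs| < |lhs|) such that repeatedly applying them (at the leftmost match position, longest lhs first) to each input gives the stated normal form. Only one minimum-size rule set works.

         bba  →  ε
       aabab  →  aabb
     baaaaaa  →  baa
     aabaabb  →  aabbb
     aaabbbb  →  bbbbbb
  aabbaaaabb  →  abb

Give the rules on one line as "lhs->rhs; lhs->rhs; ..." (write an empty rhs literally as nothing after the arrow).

  | bba => ε
  | aabab => aabb
  | baaaaaa => bbbaaa => baa
  | aabaabb => aababb => aabbb

aaa->bb; aba->ab; bba->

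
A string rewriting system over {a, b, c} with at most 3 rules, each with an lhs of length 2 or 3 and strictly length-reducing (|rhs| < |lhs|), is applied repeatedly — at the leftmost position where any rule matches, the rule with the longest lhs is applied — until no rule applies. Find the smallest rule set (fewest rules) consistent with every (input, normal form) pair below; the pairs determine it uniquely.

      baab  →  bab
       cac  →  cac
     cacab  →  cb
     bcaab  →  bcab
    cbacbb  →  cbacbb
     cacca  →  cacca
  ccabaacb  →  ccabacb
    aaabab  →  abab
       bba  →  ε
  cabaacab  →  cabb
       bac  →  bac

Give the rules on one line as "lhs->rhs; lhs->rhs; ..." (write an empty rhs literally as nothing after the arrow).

aa->a; aca->; bba->

  | baab => bab
  | cac
  | cacab => cb
  | bcaab => bcab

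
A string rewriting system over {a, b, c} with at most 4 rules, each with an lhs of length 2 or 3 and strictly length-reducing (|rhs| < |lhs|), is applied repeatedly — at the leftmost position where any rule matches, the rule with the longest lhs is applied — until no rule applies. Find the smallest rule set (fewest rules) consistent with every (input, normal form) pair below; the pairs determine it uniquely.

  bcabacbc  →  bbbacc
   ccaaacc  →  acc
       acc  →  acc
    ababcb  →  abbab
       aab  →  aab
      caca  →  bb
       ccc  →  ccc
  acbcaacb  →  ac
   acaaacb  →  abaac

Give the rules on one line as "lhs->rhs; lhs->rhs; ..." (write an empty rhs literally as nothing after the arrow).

abc->ba; ca->b; cb->c; cba->

  | bcabacbc => bbbacbc => bbbacc
  | ccaaacc => cbaacc => acc
  | acc
  | ababcb => abbab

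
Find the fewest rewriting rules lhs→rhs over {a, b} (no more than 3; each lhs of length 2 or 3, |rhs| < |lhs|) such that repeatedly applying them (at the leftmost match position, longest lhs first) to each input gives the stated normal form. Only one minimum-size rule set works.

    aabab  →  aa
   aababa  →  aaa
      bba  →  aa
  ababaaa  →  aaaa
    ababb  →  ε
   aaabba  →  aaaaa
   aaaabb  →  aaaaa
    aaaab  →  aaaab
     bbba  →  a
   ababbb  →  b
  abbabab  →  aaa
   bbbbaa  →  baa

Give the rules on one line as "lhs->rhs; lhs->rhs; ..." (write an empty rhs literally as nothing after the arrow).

  | aabab => abb => aa
  | aababa => abba => aaa
  | bba => aa
  | ababaaa => bbaaa => aaaa

aba->b; bb->a; bbb->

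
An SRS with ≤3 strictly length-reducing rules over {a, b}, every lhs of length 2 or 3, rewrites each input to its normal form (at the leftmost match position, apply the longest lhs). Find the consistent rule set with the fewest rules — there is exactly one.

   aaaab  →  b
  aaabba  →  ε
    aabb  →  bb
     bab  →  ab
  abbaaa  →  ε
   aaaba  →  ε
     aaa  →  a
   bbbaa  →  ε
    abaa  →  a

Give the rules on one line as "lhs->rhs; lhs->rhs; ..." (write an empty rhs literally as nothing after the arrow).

  | aaaab => aab => b
  | aaabba => abba => aba => aa => ε
  | aabb => bb
  | bab => ab

aa->; ba->a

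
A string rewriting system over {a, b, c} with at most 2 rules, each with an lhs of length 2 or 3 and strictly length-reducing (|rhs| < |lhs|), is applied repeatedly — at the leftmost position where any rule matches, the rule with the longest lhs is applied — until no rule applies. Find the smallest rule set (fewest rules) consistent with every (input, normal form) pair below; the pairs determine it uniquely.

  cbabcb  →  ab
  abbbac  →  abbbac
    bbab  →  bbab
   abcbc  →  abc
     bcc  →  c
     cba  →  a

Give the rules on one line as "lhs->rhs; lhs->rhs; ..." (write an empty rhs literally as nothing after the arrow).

  | cbabcb => abcb => ab
  | abbbac
  | bbab
  | abcbc => abc

bcc->c; cb->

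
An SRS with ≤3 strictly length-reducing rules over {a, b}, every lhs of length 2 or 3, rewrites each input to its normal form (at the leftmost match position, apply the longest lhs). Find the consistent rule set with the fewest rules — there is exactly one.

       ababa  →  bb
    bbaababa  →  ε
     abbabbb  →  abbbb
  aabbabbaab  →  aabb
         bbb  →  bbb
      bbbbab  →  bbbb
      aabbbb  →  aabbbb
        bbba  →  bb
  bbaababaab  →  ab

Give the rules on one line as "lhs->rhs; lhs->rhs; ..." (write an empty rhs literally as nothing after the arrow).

aba->bb; ba->

  | ababa => bbba => bb
  | bbaababa => bababa => baba => ba => ε
  | abbabbb => abbbb
  | aabbabbaab => aabbbaab => aabbab => aabb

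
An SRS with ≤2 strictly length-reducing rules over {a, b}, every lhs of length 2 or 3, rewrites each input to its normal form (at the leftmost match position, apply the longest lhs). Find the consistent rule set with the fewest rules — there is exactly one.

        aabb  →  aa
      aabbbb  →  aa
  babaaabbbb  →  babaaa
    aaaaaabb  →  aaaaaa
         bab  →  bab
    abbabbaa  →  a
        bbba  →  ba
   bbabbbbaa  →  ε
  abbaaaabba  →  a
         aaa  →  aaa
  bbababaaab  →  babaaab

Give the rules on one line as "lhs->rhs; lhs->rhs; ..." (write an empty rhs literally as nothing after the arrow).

bb->; bba->bb

  | aabb => aa
  | aabbbb => aabb => aa
  | babaaabbbb => babaaabb => babaaa
  | aaaaaabb => aaaaaa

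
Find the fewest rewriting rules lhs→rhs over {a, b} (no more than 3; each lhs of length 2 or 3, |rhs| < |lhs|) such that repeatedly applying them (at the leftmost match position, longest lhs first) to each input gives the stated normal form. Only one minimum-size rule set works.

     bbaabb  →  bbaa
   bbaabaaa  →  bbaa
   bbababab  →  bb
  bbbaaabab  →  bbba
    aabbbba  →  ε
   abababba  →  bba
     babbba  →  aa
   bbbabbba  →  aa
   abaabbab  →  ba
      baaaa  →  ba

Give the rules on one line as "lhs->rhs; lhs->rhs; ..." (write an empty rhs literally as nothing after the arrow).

  | bbaabb => bbaab => bbaa
  | bbaabaaa => bbaaaaa => bbaa
  | bbababab => baabab => baaab => bb
  | bbbaaabab => bbbbab => bbba

aaa->; ab->a; bab->a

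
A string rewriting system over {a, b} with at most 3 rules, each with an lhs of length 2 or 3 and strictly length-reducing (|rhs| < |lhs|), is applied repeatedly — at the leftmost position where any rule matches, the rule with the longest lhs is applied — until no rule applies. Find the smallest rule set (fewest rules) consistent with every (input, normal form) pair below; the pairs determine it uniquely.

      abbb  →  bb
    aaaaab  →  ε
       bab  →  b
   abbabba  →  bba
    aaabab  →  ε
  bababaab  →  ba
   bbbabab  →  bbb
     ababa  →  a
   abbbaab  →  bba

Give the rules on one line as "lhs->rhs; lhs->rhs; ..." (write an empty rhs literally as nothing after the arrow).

aaa->a; ab->

  | abbb => bb
  | aaaaab => aaab => ab => ε
  | bab => b
  | abbabba => babba => bba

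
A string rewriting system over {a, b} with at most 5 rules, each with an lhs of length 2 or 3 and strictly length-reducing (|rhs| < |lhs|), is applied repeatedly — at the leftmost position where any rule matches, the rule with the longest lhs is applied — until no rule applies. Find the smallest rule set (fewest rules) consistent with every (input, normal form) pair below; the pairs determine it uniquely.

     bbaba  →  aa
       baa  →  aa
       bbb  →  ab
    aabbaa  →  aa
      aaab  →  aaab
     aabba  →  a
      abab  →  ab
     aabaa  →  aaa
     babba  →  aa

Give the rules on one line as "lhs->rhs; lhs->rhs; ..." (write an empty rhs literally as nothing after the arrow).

aba->a; abb->b; baa->aa; bb->a

  | bbaba => aaba => aa
  | baa => aa
  | bbb => ab
  | aabbaa => abaa => aa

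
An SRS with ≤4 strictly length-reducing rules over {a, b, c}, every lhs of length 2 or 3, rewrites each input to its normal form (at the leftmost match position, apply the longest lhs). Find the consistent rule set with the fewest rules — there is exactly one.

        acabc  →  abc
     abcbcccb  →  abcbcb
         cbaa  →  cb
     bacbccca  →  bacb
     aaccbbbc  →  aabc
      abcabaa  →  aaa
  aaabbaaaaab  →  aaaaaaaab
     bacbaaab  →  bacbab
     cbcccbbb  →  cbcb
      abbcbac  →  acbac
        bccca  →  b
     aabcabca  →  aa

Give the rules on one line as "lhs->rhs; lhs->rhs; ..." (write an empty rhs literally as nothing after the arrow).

baa->b; bb->; ca->; cc->

  | acabc => abc
  | abcbcccb => abcbcb
  | cbaa => cb
  | bacbccca => bacbca => bacb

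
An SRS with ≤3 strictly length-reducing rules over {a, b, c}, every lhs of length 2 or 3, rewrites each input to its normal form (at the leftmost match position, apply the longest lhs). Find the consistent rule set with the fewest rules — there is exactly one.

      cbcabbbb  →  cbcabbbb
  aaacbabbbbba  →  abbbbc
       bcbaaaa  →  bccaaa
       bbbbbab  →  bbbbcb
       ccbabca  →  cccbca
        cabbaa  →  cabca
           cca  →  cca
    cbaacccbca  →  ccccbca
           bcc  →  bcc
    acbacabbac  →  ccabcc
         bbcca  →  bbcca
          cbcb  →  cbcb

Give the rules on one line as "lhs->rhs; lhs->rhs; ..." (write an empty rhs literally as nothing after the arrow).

ac->; ba->c

  | cbcabbbb
  | aaacbabbbbba => aababbbbba => aacbbbbba => abbbbba => abbbbc
  | bcbaaaa => bccaaa
  | bbbbbab => bbbbcb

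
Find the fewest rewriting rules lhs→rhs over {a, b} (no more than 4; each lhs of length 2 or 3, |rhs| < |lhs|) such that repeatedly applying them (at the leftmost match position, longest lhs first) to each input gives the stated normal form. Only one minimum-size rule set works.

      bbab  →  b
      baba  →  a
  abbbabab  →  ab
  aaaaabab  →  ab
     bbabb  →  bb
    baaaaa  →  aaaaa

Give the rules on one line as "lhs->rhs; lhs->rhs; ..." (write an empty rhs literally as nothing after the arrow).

  | bbab => b
  | baba => aba => ba => a
  | abbbabab => abbab => ab
  | aaaaabab => aaaabab => aaabab => aabab => abab => bab => ab

aba->ba; ba->a; bba->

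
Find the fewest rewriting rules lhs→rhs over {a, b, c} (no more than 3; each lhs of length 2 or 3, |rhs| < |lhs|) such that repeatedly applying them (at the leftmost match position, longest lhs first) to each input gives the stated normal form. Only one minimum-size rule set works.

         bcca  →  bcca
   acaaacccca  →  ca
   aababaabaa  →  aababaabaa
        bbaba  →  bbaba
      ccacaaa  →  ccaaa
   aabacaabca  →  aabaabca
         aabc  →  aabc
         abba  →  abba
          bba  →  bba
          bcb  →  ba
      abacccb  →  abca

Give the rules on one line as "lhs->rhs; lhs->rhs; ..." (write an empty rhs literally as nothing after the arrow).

  | bcca
  | acaaacccca => aaacccca => aaccca => acca => ca
  | aababaabaa
  | bbaba

ac->; cb->a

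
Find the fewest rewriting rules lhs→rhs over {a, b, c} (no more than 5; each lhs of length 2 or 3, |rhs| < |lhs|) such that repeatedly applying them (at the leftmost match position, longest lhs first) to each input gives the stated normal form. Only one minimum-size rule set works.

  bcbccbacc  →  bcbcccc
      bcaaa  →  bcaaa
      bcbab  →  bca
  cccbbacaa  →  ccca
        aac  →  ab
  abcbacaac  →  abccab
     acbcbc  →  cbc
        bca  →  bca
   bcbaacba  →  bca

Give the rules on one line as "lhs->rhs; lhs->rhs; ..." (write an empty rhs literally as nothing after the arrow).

ac->b; ba->; bab->a; bb->

  | bcbccbacc => bcbcccc
  | bcaaa
  | bcbab => bca
  | cccbbacaa => cccacaa => cccbaa => ccca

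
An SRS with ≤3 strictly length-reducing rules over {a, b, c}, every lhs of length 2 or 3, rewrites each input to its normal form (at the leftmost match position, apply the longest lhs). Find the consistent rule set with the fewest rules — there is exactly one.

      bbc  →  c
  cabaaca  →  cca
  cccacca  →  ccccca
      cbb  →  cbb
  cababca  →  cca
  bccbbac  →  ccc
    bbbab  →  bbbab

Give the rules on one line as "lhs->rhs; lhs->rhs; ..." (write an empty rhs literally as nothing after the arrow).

  | bbc => bc => c
  | cabaaca => cabaca => cabca => caca => cca
  | cccacca => ccccca
  | cbb

ac->c; bc->c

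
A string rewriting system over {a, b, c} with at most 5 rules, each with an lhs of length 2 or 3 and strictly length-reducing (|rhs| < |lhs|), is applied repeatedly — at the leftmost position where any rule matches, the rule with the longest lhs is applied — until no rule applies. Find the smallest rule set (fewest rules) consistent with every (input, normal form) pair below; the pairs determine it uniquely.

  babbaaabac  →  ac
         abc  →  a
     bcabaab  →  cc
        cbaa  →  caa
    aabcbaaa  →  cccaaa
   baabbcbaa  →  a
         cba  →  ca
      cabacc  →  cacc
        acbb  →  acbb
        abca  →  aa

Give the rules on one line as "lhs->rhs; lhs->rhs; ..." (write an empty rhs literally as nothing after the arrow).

  | babbaaabac => bbaaabac => baabac => abac => ac
  | abc => a
  | bcabaab => abaab => aab => cc
  | cbaa => caa

aab->cc; ba->; bc->; cba->ca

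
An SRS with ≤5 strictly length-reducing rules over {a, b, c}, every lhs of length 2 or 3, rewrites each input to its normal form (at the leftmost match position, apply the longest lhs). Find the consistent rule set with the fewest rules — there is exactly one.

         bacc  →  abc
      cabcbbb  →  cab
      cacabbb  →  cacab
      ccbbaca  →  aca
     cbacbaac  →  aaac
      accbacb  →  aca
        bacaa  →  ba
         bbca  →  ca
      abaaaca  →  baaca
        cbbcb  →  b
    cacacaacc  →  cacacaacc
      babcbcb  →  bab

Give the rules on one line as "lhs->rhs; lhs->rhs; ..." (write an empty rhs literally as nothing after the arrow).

aba->b; bac->ab; bb->; cb->

  | bacc => abc
  | cabcbbb => cabbb => cab
  | cacabbb => cacab
  | ccbbaca => cbaca => aca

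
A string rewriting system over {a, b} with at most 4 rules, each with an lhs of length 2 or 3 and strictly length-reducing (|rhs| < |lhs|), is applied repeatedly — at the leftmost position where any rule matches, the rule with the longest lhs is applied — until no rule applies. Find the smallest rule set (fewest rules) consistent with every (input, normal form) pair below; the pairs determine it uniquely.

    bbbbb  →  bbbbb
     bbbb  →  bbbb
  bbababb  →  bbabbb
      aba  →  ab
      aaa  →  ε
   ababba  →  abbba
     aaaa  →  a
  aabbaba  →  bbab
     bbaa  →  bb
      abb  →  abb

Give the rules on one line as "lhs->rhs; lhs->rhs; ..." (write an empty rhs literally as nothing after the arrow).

  | bbbbb
  | bbbb
  | bbababb => bbabbb
  | aba => ab

aa->; aaa->; aba->ab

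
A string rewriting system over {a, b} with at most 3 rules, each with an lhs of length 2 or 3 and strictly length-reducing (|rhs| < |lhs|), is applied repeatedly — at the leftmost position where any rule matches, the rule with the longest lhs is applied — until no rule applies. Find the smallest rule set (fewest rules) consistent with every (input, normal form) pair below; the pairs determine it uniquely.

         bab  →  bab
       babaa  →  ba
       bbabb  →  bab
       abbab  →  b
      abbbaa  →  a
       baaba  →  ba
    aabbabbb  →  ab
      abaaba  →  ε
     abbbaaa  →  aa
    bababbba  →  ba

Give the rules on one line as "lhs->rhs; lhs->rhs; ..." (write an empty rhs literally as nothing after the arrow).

  | bab
  | babaa => ba
  | bbabb => babb => bab
  | abbab => abab => b

aba->; bb->b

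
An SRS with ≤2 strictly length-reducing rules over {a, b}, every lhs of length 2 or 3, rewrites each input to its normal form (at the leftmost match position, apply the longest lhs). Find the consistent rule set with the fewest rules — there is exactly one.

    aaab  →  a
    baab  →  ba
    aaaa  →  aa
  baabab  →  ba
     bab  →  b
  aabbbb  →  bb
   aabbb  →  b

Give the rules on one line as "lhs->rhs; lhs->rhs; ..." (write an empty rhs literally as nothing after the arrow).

aaa->aa; ab->

  | aaab => aab => a
  | baab => ba
  | aaaa => aaa => aa
  | baabab => baab => ba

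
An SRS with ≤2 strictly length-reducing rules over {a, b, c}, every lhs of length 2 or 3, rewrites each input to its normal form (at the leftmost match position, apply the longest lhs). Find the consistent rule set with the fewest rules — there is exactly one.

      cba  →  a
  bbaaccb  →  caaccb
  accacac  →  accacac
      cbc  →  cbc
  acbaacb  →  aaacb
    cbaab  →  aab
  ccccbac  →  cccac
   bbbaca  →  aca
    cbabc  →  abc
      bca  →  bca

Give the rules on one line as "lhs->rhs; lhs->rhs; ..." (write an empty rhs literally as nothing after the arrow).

bb->c; cba->a

  | cba => a
  | bbaaccb => caaccb
  | accacac
  | cbc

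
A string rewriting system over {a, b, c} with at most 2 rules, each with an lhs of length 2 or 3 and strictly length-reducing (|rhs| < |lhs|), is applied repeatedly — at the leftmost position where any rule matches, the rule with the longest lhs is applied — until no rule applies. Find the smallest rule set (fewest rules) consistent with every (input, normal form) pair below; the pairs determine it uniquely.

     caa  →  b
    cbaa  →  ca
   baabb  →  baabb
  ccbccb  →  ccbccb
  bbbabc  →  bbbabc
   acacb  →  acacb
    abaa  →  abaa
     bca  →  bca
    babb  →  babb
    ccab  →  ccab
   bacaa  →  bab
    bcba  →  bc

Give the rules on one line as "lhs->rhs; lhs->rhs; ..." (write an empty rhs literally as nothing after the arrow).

  | caa => b
  | cbaa => ca
  | baabb
  | ccbccb

caa->b; cba->c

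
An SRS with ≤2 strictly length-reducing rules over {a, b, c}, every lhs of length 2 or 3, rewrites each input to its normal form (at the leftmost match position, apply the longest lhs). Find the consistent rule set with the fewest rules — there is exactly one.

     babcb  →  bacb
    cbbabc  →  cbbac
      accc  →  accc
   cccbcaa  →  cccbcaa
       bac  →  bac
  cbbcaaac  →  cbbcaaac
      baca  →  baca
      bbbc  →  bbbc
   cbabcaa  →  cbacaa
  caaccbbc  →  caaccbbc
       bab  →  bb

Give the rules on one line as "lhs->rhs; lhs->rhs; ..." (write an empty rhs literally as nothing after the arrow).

  | babcb => bacb
  | cbbabc => cbbac
  | accc
  | cccbcaa

ab->b; abc->ac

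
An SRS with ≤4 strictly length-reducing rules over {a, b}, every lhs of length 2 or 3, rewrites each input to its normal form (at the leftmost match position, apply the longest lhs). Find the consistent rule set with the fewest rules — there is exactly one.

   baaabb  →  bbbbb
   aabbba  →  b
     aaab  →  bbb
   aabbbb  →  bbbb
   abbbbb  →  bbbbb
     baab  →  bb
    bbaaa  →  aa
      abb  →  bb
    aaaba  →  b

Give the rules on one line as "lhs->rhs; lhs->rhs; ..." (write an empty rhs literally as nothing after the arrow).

aaa->bb; ab->b; bba->

  | baaabb => bbbbb
  | aabbba => abbba => bbba => b
  | aaab => bbb
  | aabbbb => abbbb => bbbb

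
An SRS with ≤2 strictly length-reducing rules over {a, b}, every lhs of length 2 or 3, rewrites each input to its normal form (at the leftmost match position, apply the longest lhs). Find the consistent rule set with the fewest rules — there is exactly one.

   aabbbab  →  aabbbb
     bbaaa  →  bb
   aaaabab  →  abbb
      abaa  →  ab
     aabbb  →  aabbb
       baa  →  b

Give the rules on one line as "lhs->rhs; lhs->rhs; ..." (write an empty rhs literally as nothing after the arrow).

  | aabbbab => aabbbb
  | bbaaa => bbaa => bba => bb
  | aaaabab => ababab => abbab => abbb
  | abaa => aba => ab

aaa->ab; ba->b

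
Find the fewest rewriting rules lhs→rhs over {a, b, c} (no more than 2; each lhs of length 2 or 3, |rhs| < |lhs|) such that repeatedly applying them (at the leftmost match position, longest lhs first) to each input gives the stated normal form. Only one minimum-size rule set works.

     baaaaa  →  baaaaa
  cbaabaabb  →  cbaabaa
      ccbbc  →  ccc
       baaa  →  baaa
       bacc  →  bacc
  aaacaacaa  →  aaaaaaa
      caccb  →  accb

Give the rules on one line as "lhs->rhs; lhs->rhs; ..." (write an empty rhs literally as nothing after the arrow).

bb->; ca->a

  | baaaaa
  | cbaabaabb => cbaabaa
  | ccbbc => ccc
  | baaa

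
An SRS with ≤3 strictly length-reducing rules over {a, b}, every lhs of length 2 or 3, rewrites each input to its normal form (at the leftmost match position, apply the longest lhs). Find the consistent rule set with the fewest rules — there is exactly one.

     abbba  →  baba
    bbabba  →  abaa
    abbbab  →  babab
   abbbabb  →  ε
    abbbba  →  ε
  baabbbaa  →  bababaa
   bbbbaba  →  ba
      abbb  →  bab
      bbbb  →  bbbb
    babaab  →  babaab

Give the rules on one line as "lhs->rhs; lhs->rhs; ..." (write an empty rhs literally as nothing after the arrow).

  | abbba => baba
  | bbabba => aabba => abaa
  | abbbab => babab
  | abbbabb => bababb => babba => bbaa => aaa => ε

aaa->; abb->ba; bba->aa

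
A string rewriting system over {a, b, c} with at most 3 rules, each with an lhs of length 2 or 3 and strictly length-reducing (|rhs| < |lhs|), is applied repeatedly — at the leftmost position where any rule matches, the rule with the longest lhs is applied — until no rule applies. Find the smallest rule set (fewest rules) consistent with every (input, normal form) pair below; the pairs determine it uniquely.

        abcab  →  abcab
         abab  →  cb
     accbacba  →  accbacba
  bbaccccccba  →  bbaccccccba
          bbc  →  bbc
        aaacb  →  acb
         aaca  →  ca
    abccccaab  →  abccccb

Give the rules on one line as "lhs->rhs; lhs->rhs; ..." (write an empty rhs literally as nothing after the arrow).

aa->; aba->c

  | abcab
  | abab => cb
  | accbacba
  | bbaccccccba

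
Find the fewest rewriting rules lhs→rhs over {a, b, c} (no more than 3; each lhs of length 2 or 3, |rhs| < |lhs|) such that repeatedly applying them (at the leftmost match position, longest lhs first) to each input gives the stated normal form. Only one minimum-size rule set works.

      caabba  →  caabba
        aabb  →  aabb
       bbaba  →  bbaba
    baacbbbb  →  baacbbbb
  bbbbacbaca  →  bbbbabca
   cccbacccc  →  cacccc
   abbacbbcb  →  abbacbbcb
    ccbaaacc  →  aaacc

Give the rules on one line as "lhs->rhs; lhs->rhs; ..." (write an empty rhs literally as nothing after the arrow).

  | caabba
  | aabb
  | bbaba
  | baacbbbb

cba->b; ccb->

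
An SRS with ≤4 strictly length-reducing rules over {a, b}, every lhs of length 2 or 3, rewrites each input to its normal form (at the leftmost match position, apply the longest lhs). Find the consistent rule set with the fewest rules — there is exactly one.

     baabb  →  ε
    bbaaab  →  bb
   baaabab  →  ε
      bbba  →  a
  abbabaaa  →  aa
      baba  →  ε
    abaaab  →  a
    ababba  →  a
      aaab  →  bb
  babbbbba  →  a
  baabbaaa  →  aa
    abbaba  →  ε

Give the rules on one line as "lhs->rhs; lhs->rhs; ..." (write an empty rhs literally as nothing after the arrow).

  | baabb => aabb => ab => ε
  | bbaaab => baaab => aaab => bb
  | baaabab => aaabab => bbab => bab => ab => ε
  | bbba => bba => ba => a

aaa->b; ab->; aba->; ba->a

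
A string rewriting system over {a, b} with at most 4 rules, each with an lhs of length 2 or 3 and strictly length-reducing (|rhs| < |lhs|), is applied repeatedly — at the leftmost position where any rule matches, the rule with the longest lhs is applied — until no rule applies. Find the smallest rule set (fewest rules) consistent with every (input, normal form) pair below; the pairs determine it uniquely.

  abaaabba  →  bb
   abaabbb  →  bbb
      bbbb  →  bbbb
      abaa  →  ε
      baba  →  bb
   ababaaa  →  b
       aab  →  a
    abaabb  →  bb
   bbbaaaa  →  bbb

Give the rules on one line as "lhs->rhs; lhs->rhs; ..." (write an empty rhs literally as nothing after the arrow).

  | abaaabba => abaabba => ababba => abbba => bba => bb
  | abaabbb => ababbb => abbbb => bbb
  | bbbb
  | abaa => aba => ab => ε

ab->; aba->ab; ba->b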